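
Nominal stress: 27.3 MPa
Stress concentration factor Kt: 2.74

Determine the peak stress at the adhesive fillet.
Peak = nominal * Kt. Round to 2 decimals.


Peak stress = 27.3 * 2.74
= 74.80 MPa

74.80


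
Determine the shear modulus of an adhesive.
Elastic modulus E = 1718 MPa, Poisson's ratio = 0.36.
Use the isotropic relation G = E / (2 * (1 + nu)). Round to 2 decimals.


G = 1718 / (2*(1+0.36)) = 1718 / 2.72
= 631.62 MPa

631.62


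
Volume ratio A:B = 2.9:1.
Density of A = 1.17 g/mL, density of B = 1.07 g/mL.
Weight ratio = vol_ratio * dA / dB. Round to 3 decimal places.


Wt ratio = 2.9 * 1.17 / 1.07
= 3.171

3.171


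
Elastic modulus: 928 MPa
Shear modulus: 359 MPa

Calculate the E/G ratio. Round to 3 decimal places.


E / G = 928 / 359 = 2.585

2.585


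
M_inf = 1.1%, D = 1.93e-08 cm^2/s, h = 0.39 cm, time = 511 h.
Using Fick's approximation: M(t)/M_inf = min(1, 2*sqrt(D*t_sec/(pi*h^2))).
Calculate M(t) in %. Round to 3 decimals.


t = 1839600 s
ratio = min(1, 2*sqrt(1.93e-08*1839600/(pi*0.1521)))
= 0.545169
M(t) = 1.1 * 0.545169 = 0.600%

0.600


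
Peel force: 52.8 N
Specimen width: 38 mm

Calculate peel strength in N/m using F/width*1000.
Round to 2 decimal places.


Peel strength = 52.8 / 38 * 1000 = 1389.47 N/m

1389.47


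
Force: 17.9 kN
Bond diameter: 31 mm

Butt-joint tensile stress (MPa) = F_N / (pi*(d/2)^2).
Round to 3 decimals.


F_N = 17.9 * 1000 = 17900.0 N
A = pi*(15.5)^2 = 754.7676 mm^2
stress = 17900.0 / 754.7676 = 23.716 MPa

23.716


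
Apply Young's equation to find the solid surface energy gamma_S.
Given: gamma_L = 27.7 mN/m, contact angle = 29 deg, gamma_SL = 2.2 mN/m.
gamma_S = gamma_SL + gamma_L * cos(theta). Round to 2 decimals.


theta_rad = 29 * pi/180 = 0.506145
gamma_S = 2.2 + 27.7 * cos(0.506145)
= 26.43 mN/m

26.43


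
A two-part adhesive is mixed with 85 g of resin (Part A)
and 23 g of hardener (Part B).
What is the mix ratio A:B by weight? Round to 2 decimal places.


Mix ratio = mass_A / mass_B
= 85 / 23
= 3.70

3.70


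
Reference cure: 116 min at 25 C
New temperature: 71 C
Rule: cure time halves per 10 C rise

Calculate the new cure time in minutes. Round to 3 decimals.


factor = 2^((71-25)/10) = 24.2515
t_new = 116 / 24.2515 = 4.783 min

4.783


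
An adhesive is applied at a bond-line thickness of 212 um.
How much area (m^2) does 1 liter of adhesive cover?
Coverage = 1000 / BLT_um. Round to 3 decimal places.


Coverage = 1000 / 212 = 4.717 m^2

4.717


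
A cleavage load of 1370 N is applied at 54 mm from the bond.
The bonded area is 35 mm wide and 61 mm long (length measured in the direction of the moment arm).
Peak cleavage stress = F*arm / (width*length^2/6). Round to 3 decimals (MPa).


Moment = 1370 * 54 = 73980 N*mm
Section modulus = 35 * 3721 / 6 = 130235 / 6 mm^3
Stress = 73980 / (130235 / 6) = 443880 / 130235
= 3.408 MPa

3.408


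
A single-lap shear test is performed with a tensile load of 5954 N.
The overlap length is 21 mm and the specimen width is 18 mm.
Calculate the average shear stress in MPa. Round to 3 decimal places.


Shear stress = F / (overlap * width)
= 5954 / (21 * 18)
= 5954 / 378
= 15.751 MPa

15.751


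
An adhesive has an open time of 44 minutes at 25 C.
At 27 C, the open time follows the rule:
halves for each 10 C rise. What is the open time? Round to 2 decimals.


Factor = 2^((27-25)/10) = 1.1487
Open time = 44 / 1.1487 = 38.30 min

38.30


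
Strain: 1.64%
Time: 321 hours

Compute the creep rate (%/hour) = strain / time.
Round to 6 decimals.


Creep rate = 1.64 / 321
= 0.005109 %/h

0.005109


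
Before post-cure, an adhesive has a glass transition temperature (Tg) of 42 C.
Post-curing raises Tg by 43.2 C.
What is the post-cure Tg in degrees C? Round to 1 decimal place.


Tg_post = Tg_base + delta_Tg
= 42 + 43.2
= 85.2 C

85.2


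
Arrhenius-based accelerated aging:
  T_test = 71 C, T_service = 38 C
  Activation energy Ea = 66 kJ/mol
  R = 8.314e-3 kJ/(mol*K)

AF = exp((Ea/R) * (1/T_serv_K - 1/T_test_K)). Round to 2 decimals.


T_test_K = 344.15, T_serv_K = 311.15
AF = exp((66/8.314e-3) * (1/311.15 - 1/344.15))
= 11.55

11.55


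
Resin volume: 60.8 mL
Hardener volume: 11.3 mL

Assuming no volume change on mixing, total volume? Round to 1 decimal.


V_total = 60.8 + 11.3 = 72.1 mL

72.1


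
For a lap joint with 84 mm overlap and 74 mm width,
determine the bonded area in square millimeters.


Area = 84 * 74 = 6216 mm^2

6216


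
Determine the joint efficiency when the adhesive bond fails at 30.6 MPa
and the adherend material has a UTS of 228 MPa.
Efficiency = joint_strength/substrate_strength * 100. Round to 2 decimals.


Joint efficiency = 30.6 / 228 * 100
= 13.42%

13.42


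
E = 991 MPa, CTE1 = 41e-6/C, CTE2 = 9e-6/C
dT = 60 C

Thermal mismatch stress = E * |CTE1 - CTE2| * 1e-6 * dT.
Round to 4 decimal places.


= 991 * 32e-6 * 60
= 1.9027 MPa

1.9027


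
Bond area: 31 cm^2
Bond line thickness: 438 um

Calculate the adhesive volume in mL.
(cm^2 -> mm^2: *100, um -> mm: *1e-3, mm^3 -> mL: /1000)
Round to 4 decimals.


V = 31*100 * 438*1e-3 / 1000
= 1.3578 mL

1.3578


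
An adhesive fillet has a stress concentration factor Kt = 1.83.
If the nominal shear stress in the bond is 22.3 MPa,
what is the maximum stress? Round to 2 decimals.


Max stress = 22.3 * 1.83 = 40.81 MPa

40.81


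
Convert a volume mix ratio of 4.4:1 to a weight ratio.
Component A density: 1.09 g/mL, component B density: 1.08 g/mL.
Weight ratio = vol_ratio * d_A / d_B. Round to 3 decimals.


= 4.4 * 1.09 / 1.08 = 4.441

4.441


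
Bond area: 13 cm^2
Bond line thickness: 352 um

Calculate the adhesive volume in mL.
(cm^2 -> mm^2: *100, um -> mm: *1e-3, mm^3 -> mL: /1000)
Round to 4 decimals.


V = 13*100 * 352*1e-3 / 1000
= 0.4576 mL

0.4576


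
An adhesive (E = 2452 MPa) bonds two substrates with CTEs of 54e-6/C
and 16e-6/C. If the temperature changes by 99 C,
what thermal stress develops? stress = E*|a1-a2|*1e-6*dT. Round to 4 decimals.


Stress = 2452 * |54 - 16| * 1e-6 * 99
= 9.2244 MPa

9.2244


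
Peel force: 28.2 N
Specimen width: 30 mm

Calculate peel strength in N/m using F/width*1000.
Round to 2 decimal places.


Peel strength = 28.2 / 30 * 1000 = 940.00 N/m

940.00


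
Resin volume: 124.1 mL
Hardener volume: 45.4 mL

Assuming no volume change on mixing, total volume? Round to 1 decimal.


V_total = 124.1 + 45.4 = 169.5 mL

169.5


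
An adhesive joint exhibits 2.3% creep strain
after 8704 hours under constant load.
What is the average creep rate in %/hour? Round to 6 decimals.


Creep rate = strain / time
= 2.3 / 8704
= 0.000264 %/h

0.000264


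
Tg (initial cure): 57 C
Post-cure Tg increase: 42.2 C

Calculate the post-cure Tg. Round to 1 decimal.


Post-cure Tg = 57 + 42.2 = 99.2 C

99.2


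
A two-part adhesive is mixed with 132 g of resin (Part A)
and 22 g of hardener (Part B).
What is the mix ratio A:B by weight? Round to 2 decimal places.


Mix ratio = mass_A / mass_B
= 132 / 22
= 6.00

6.00


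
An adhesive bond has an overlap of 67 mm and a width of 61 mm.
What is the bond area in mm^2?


Bond area = overlap * width
= 67 * 61
= 4087 mm^2

4087


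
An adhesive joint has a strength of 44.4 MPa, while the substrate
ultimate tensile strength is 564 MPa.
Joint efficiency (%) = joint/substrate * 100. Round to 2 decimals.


Efficiency = 44.4 / 564 * 100
= 7.87%

7.87


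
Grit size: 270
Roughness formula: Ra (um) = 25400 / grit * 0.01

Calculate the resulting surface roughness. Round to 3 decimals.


Ra = 25400 / 270 * 0.01
= 0.941 um

0.941


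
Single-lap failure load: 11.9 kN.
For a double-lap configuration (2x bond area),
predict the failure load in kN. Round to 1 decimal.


Failure load = 11.9 * 2 = 23.8 kN

23.8


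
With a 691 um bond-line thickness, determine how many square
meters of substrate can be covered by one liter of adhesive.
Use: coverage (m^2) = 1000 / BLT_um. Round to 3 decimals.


Coverage = 1000 / 691 = 1.447 m^2

1.447


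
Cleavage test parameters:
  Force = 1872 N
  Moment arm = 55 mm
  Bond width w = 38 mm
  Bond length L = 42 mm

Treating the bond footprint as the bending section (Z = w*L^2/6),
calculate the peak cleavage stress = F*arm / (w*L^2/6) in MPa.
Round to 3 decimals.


M = 1872 * 55 = 102960 N*mm
Z = 38 * 42^2 / 6 = 67032 / 6 mm^3
sigma = M / Z = 6 * 102960 / 67032 = 617760 / 67032
= 9.216 MPa

9.216


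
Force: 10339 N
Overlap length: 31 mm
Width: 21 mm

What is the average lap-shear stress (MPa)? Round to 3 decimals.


Average shear stress = F / (overlap * width)
= 10339 / (31 * 21)
= 15.882 MPa

15.882


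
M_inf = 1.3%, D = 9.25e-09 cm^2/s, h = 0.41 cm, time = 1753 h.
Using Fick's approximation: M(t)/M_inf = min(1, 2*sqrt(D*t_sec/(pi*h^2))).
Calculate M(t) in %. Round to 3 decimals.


t = 6310800 s
ratio = min(1, 2*sqrt(9.25e-09*6310800/(pi*0.1681)))
= 0.664943
M(t) = 1.3 * 0.664943 = 0.864%

0.864


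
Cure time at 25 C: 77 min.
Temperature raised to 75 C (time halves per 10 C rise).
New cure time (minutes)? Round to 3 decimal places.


Acceleration factor = 2^(50/10) = 32.0000
New time = 77 / 32.0000 = 2.406 min

2.406


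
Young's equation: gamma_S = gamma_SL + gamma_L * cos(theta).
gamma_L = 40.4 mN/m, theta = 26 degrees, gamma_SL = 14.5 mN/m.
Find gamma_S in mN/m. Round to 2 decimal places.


cos(26 deg) = 0.898794
gamma_S = 14.5 + 40.4 * 0.898794
= 50.81 mN/m

50.81


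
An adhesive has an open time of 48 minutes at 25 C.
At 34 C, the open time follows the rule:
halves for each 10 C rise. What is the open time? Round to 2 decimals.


Factor = 2^((34-25)/10) = 1.8661
Open time = 48 / 1.8661 = 25.72 min

25.72


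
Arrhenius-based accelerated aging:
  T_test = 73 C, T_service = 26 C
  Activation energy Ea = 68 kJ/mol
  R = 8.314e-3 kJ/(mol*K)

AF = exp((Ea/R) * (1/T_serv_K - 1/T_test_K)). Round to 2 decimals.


T_test_K = 346.15, T_serv_K = 299.15
AF = exp((68/8.314e-3) * (1/299.15 - 1/346.15))
= 40.95

40.95


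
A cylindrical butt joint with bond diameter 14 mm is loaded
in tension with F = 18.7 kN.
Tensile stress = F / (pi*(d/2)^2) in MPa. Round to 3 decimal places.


Area = pi * (14/2)^2 = 153.9380 mm^2
Stress = 18.7*1000 / 153.9380
= 121.477 MPa

121.477


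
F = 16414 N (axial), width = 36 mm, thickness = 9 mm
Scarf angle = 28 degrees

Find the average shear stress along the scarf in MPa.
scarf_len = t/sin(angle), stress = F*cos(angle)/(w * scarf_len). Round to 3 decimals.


scarf_len = 9/sin(28 deg) = 19.1705
cos(28 deg) = 0.882948
stress = 16414*0.882948/(36*19.1705) = 21.000 MPa

21.000


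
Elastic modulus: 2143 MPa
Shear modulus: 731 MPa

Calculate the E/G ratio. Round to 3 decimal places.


E / G = 2143 / 731 = 2.932

2.932


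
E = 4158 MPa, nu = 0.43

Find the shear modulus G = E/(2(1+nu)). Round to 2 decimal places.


G = 4158 / (2 * 1.43)
= 1453.85 MPa

1453.85


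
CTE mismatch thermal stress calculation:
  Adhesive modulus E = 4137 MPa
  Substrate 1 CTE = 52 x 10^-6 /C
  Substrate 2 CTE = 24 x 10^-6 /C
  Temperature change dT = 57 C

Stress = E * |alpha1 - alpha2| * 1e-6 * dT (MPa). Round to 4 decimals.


delta_alpha = |52 - 24| = 28 x 10^-6/C
Stress = 4137 * 28e-6 * 57
= 6.6027 MPa

6.6027


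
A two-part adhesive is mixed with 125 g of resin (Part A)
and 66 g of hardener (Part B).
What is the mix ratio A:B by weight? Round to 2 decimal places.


Mix ratio = mass_A / mass_B
= 125 / 66
= 1.89

1.89


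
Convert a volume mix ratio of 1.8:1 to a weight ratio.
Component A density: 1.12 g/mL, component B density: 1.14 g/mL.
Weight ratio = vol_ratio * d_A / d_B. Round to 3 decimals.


= 1.8 * 1.12 / 1.14 = 1.768

1.768


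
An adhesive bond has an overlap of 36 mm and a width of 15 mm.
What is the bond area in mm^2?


Bond area = overlap * width
= 36 * 15
= 540 mm^2

540


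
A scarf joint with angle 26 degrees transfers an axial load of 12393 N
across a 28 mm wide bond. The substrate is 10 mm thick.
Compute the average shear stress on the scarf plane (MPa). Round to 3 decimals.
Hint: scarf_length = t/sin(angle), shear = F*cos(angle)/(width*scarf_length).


scarf_length = 10 / sin(26 deg) = 22.8117 mm
cos(26 deg) = 0.898794
shear stress = 12393 * 0.898794 / (28 * 22.8117)
= 17.439 MPa

17.439


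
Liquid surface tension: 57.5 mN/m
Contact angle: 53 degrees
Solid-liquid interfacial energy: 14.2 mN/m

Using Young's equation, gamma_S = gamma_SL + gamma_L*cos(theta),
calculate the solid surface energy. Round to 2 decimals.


gamma_S = 14.2 + 57.5 * cos(53)
= 48.80 mN/m

48.80


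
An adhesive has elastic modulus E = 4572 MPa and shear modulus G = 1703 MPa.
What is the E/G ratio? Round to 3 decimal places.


E/G = 4572 / 1703 = 2.685

2.685


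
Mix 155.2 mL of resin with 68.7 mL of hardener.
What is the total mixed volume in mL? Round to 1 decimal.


Total = 155.2 + 68.7 = 223.9 mL

223.9


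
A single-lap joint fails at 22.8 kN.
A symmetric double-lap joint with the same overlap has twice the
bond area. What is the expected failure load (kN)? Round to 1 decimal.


Double-lap load = 2 * 22.8 = 45.6 kN

45.6


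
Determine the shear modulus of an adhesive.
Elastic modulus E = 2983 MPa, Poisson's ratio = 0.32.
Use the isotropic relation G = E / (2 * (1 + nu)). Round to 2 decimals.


G = 2983 / (2*(1+0.32)) = 2983 / 2.64
= 1129.92 MPa

1129.92


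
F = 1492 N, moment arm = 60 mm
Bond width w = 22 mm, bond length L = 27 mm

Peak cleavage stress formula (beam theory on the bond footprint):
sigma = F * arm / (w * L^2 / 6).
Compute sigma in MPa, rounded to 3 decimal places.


sigma = (1492 * 60) / (22 * 729 / 6)
= 89520 * 6 / 16038
= 537120 / 16038
= 33.490 MPa

33.490


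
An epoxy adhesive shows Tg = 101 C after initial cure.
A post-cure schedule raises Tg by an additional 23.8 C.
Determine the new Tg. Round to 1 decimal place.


New Tg = 101 + 23.8
= 124.8 C

124.8


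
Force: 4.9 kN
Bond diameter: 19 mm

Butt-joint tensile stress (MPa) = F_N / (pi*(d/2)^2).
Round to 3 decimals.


F_N = 4.9 * 1000 = 4900.0 N
A = pi*(9.5)^2 = 283.5287 mm^2
stress = 4900.0 / 283.5287 = 17.282 MPa

17.282


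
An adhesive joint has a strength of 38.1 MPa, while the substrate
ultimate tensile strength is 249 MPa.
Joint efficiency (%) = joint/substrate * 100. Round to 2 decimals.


Efficiency = 38.1 / 249 * 100
= 15.30%

15.30


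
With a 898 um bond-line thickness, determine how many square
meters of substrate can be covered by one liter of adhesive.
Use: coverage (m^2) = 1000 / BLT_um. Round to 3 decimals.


Coverage = 1000 / 898 = 1.114 m^2

1.114


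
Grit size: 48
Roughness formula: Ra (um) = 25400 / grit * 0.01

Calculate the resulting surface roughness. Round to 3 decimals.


Ra = 25400 / 48 * 0.01
= 5.292 um

5.292


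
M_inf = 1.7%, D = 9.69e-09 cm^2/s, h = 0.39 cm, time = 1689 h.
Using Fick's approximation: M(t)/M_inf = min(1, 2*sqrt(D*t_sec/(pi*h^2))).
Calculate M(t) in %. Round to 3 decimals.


t = 6080400 s
ratio = min(1, 2*sqrt(9.69e-09*6080400/(pi*0.1521)))
= 0.702293
M(t) = 1.7 * 0.702293 = 1.194%

1.194


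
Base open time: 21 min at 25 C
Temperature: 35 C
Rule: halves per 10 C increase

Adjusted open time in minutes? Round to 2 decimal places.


Acceleration = 2^((35-25)/10) = 2.0000
Open time = 21 / 2.0000 = 10.50 min

10.50


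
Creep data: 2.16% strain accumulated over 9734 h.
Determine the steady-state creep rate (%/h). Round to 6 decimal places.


Rate = 2.16 / 9734 = 0.000222 %/h

0.000222


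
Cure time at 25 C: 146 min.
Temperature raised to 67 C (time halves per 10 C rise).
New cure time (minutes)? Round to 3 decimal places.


Acceleration factor = 2^(42/10) = 18.3792
New time = 146 / 18.3792 = 7.944 min

7.944


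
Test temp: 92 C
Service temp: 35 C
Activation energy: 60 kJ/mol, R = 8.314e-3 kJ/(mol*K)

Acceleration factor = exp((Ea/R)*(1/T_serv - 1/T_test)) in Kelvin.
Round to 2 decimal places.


AF = exp((60/0.008314)*(1/308.15 - 1/365.15))
= 38.70

38.70


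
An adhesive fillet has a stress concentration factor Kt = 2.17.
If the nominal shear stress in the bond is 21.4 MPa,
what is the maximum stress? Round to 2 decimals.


Max stress = 21.4 * 2.17 = 46.44 MPa

46.44


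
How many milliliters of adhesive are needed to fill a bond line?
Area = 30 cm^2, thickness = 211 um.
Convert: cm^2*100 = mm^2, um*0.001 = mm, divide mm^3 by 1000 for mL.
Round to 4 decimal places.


= (30 * 100) * (211 * 0.001) / 1000
= 0.6330 mL

0.6330


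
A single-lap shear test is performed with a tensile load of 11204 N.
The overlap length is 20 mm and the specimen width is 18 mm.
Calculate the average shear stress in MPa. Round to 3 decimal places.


Shear stress = F / (overlap * width)
= 11204 / (20 * 18)
= 11204 / 360
= 31.122 MPa

31.122


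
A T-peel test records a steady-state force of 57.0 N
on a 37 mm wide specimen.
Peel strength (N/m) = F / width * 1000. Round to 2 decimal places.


Peel strength = 57.0 / 37 * 1000
= 1540.54 N/m

1540.54


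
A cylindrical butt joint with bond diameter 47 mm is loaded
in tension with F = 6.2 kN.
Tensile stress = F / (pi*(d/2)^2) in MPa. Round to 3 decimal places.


Area = pi * (47/2)^2 = 1734.9445 mm^2
Stress = 6.2*1000 / 1734.9445
= 3.574 MPa

3.574


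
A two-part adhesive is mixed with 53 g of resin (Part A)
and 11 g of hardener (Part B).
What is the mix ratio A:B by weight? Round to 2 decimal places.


Mix ratio = mass_A / mass_B
= 53 / 11
= 4.82

4.82


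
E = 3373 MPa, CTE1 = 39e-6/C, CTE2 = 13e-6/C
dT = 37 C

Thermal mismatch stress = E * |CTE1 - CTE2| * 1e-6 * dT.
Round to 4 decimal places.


= 3373 * 26e-6 * 37
= 3.2448 MPa

3.2448


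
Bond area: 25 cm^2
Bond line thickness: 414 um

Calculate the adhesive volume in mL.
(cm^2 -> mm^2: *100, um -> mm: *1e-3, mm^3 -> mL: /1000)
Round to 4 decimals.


V = 25*100 * 414*1e-3 / 1000
= 1.0350 mL

1.0350


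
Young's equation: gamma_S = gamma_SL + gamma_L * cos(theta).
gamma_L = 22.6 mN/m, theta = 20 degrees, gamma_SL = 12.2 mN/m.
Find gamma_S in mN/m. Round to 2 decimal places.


cos(20 deg) = 0.939693
gamma_S = 12.2 + 22.6 * 0.939693
= 33.44 mN/m

33.44


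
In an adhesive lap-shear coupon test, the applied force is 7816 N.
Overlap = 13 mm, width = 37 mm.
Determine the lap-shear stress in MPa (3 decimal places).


stress = F / (overlap * width)
= 7816 / (13 * 37)
= 16.249 MPa

16.249


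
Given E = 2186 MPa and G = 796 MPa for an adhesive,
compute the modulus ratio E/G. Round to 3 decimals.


E/G ratio = 2186 / 796 = 2.746

2.746


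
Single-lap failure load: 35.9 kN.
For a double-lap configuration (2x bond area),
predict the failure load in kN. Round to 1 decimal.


Failure load = 35.9 * 2 = 71.8 kN

71.8


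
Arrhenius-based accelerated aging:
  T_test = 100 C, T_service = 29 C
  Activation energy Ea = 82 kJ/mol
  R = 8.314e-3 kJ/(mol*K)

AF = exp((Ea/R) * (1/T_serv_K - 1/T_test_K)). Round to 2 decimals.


T_test_K = 373.15, T_serv_K = 302.15
AF = exp((82/8.314e-3) * (1/302.15 - 1/373.15))
= 498.16

498.16


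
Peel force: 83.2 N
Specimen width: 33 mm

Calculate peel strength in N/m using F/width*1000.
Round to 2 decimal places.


Peel strength = 83.2 / 33 * 1000 = 2521.21 N/m

2521.21


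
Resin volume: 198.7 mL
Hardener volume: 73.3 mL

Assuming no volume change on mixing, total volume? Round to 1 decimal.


V_total = 198.7 + 73.3 = 272.0 mL

272.0


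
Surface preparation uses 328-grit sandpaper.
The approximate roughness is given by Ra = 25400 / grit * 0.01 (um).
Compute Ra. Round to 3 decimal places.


Ra = 25400 / 328 * 0.01
= 254 / 328
= 0.774 um

0.774


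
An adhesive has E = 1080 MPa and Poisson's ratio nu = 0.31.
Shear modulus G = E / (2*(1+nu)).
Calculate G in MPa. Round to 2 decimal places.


G = 1080 / (2*(1+0.31))
= 1080 / 2.62
= 412.21 MPa

412.21


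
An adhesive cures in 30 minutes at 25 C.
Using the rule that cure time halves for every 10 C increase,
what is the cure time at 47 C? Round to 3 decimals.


Factor = 2^((47 - 25) / 10) = 4.5948
Cure time = 30 / 4.5948
= 6.529 minutes

6.529


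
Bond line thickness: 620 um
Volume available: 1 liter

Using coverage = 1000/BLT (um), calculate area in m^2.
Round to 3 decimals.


1 L = 1e6 mm^3, thickness = 620 um = 0.62 mm
Area = 1e6 / 0.62 mm^2 = (1e6 / 0.62) / 1e6 m^2 = 1000 / 620 m^2
= 1.613 m^2

1.613


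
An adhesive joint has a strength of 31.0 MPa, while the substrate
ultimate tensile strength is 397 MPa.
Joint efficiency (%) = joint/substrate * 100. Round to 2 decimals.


Efficiency = 31.0 / 397 * 100
= 7.81%

7.81


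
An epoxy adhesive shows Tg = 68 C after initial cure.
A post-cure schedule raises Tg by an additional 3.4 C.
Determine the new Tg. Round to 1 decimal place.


New Tg = 68 + 3.4
= 71.4 C

71.4


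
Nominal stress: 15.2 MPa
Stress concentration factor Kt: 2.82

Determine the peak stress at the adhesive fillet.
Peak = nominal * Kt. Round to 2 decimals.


Peak stress = 15.2 * 2.82
= 42.86 MPa

42.86


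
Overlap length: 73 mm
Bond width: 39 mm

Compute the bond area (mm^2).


Bond area = 73 * 39 = 2847 mm^2

2847


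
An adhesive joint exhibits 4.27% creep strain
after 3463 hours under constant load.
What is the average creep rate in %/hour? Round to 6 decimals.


Creep rate = strain / time
= 4.27 / 3463
= 0.001233 %/h

0.001233


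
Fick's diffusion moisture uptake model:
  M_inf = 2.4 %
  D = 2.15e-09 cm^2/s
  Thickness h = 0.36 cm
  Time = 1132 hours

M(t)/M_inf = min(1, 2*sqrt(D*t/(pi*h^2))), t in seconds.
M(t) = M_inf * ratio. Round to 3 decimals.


t_sec = 1132 * 3600 = 4075200
ratio = 2*sqrt(2.15e-09*4075200/(pi*0.36^2))
= min(1, 0.293391)
= 0.293391
M(t) = 2.4 * 0.293391 = 0.704 %

0.704


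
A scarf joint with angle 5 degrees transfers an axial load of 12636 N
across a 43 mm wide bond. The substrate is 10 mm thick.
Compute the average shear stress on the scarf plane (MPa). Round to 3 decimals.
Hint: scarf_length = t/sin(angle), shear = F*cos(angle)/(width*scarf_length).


scarf_length = 10 / sin(5 deg) = 114.7371 mm
cos(5 deg) = 0.996195
shear stress = 12636 * 0.996195 / (43 * 114.7371)
= 2.551 MPa

2.551


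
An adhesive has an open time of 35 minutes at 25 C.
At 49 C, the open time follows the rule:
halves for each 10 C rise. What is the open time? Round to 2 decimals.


Factor = 2^((49-25)/10) = 5.2780
Open time = 35 / 5.2780 = 6.63 min

6.63


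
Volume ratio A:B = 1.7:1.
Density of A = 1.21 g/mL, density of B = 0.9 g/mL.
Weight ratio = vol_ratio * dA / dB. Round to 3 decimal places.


Wt ratio = 1.7 * 1.21 / 0.9
= 2.286

2.286


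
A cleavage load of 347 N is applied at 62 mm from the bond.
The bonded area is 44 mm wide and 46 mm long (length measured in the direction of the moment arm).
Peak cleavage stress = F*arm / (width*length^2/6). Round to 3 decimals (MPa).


Moment = 347 * 62 = 21514 N*mm
Section modulus = 44 * 2116 / 6 = 93104 / 6 mm^3
Stress = 21514 / (93104 / 6) = 129084 / 93104
= 1.386 MPa

1.386


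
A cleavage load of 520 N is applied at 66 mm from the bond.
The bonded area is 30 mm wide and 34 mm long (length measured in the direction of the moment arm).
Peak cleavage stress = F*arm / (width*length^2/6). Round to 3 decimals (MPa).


Moment = 520 * 66 = 34320 N*mm
Section modulus = 30 * 1156 / 6 = 34680 / 6 mm^3
Stress = 34320 / (34680 / 6) = 205920 / 34680
= 5.938 MPa

5.938


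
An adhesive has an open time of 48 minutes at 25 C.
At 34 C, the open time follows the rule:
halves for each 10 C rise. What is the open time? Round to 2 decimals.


Factor = 2^((34-25)/10) = 1.8661
Open time = 48 / 1.8661 = 25.72 min

25.72


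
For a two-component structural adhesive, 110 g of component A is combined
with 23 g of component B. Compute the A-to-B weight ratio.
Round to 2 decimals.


Weight ratio A:B = 110 / 23
= 4.78

4.78


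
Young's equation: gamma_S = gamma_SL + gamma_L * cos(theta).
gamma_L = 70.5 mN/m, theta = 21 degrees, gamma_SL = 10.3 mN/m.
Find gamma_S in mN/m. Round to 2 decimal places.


cos(21 deg) = 0.933580
gamma_S = 10.3 + 70.5 * 0.933580
= 76.12 mN/m

76.12


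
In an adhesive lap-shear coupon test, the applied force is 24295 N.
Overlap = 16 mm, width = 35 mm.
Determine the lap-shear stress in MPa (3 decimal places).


stress = F / (overlap * width)
= 24295 / (16 * 35)
= 43.384 MPa

43.384


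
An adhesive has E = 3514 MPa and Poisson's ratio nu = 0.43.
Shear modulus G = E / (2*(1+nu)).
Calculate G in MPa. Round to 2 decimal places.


G = 3514 / (2*(1+0.43))
= 3514 / 2.86
= 1228.67 MPa

1228.67


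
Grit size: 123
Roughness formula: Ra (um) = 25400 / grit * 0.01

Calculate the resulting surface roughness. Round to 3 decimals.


Ra = 25400 / 123 * 0.01
= 2.065 um

2.065


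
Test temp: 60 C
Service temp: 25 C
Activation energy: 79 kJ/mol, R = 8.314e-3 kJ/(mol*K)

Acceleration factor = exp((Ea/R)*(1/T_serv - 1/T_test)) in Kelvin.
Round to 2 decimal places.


AF = exp((79/0.008314)*(1/298.15 - 1/333.15))
= 28.45

28.45


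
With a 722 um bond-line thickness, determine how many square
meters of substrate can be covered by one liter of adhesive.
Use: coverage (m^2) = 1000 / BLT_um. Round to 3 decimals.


Coverage = 1000 / 722 = 1.385 m^2

1.385


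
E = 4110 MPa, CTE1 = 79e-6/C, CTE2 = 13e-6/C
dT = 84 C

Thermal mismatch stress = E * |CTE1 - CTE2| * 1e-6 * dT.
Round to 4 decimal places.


= 4110 * 66e-6 * 84
= 22.7858 MPa

22.7858


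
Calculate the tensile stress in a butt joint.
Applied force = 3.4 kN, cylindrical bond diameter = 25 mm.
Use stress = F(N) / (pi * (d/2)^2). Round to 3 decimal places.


A = pi * 12.5^2 = 490.8739 mm^2
sigma = 3400.0 / 490.8739 = 6.926 MPa

6.926


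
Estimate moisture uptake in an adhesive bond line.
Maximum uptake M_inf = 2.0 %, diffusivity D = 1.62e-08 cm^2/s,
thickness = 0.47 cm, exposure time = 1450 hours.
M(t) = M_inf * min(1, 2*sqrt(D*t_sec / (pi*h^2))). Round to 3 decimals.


Convert time: 1450 h = 5220000 s
ratio = min(1, 2*sqrt(1.62e-08*5220000/(pi*0.47^2)))
= 0.698152
M(t) = 2.0 * 0.698152 = 1.396%

1.396


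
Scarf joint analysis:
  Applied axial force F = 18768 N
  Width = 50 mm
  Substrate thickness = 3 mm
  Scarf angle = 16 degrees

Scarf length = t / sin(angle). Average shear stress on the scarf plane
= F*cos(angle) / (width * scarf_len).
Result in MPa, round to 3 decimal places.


Scarf length = 3 / sin(16 deg) = 10.8839 mm
cos(16 deg) = 0.961262
Shear = 18768 * 0.961262 / (50 * 10.8839)
= 33.152 MPa

33.152


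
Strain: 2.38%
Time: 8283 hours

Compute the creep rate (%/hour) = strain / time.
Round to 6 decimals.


Creep rate = 2.38 / 8283
= 0.000287 %/h

0.000287


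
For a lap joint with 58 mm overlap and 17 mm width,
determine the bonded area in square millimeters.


Area = 58 * 17 = 986 mm^2

986


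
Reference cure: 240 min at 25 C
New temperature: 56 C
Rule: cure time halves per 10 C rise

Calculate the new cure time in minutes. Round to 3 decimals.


factor = 2^((56-25)/10) = 8.5742
t_new = 240 / 8.5742 = 27.991 min

27.991


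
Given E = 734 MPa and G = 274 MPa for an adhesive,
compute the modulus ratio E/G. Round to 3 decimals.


E/G ratio = 734 / 274 = 2.679

2.679


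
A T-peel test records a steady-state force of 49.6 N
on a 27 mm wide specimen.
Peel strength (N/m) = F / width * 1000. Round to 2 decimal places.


Peel strength = 49.6 / 27 * 1000
= 1837.04 N/m

1837.04


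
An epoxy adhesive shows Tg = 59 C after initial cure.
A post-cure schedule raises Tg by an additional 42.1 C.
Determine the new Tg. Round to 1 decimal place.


New Tg = 59 + 42.1
= 101.1 C

101.1


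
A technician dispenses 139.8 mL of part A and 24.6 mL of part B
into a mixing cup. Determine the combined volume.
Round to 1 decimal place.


Combined volume = 139.8 + 24.6
= 164.4 mL

164.4


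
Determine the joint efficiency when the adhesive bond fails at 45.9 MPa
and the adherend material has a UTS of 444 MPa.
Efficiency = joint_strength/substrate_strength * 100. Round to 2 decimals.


Joint efficiency = 45.9 / 444 * 100
= 10.34%

10.34


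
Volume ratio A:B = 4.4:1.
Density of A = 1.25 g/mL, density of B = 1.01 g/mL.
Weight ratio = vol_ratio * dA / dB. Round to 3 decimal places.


Wt ratio = 4.4 * 1.25 / 1.01
= 5.446

5.446


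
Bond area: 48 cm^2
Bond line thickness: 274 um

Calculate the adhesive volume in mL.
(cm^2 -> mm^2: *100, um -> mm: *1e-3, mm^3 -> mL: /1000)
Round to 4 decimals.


V = 48*100 * 274*1e-3 / 1000
= 1.3152 mL

1.3152


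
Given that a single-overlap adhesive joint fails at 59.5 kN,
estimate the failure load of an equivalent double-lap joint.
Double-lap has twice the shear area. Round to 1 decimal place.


Double-lap factor = 2
Expected load = 59.5 * 2 = 119.0 kN

119.0


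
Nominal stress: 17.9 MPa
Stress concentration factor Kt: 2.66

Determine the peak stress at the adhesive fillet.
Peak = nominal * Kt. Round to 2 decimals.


Peak stress = 17.9 * 2.66
= 47.61 MPa

47.61


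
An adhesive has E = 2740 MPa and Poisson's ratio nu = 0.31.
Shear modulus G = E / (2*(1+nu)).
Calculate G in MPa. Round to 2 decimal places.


G = 2740 / (2*(1+0.31))
= 2740 / 2.62
= 1045.80 MPa

1045.80


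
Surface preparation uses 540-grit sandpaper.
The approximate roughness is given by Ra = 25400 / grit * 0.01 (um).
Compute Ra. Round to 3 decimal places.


Ra = 25400 / 540 * 0.01
= 254 / 540
= 0.470 um

0.470


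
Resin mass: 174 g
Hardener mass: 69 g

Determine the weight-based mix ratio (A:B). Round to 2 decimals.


Ratio = 174 / 69 = 2.52

2.52


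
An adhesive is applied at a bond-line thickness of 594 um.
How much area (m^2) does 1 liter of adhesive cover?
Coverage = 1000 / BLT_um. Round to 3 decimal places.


Coverage = 1000 / 594 = 1.684 m^2

1.684


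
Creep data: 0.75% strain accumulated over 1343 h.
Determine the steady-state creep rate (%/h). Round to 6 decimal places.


Rate = 0.75 / 1343 = 0.000558 %/h

0.000558


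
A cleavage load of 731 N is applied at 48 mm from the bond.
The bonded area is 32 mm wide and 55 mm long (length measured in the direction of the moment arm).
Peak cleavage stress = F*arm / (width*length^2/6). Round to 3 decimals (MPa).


Moment = 731 * 48 = 35088 N*mm
Section modulus = 32 * 3025 / 6 = 96800 / 6 mm^3
Stress = 35088 / (96800 / 6) = 210528 / 96800
= 2.175 MPa

2.175


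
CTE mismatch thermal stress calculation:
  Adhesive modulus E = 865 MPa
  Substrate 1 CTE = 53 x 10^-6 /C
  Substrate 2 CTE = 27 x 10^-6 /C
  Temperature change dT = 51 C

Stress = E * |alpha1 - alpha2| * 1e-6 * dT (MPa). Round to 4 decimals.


delta_alpha = |53 - 27| = 26 x 10^-6/C
Stress = 865 * 26e-6 * 51
= 1.1470 MPa

1.1470


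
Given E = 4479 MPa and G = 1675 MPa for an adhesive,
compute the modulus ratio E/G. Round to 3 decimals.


E/G ratio = 4479 / 1675 = 2.674

2.674


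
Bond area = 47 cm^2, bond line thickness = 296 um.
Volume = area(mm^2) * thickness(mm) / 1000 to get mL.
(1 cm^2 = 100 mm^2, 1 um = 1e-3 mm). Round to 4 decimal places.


area_mm2 = 47 * 100 = 4700
blt_mm = 296 * 1e-3 = 0.296
vol_mm3 = 4700 * 0.296 = 1391.2
vol_mL = 1391.2 / 1000 = 1.3912 mL

1.3912


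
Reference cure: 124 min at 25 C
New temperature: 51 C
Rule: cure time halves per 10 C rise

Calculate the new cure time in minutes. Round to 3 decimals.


factor = 2^((51-25)/10) = 6.0629
t_new = 124 / 6.0629 = 20.452 min

20.452


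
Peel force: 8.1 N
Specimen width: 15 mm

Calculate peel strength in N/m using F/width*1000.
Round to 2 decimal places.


Peel strength = 8.1 / 15 * 1000 = 540.00 N/m

540.00


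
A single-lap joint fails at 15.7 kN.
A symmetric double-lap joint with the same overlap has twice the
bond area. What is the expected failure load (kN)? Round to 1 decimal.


Double-lap load = 2 * 15.7 = 31.4 kN

31.4


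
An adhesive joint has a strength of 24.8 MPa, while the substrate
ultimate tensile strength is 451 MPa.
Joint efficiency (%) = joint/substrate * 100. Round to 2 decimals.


Efficiency = 24.8 / 451 * 100
= 5.50%

5.50


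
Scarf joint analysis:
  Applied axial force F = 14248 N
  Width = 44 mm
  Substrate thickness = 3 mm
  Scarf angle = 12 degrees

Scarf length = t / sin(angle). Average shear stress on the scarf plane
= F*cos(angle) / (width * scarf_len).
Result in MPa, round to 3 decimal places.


Scarf length = 3 / sin(12 deg) = 14.4292 mm
cos(12 deg) = 0.978148
Shear = 14248 * 0.978148 / (44 * 14.4292)
= 21.951 MPa

21.951


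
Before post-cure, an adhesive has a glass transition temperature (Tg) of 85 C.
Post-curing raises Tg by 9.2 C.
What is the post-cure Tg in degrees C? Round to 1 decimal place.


Tg_post = Tg_base + delta_Tg
= 85 + 9.2
= 94.2 C

94.2


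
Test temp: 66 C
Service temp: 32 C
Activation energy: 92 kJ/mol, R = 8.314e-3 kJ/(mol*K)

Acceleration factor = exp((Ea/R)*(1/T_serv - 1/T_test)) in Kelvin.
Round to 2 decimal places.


AF = exp((92/0.008314)*(1/305.15 - 1/339.15))
= 37.92

37.92


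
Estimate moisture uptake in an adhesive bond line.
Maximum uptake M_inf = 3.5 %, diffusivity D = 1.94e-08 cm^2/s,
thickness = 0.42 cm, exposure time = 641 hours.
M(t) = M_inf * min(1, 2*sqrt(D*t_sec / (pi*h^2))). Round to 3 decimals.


Convert time: 641 h = 2307600 s
ratio = min(1, 2*sqrt(1.94e-08*2307600/(pi*0.42^2)))
= 0.568443
M(t) = 3.5 * 0.568443 = 1.990%

1.990


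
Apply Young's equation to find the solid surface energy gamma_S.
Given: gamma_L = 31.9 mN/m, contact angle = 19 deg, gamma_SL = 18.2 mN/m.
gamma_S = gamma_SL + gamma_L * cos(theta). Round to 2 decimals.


theta_rad = 19 * pi/180 = 0.331613
gamma_S = 18.2 + 31.9 * cos(0.331613)
= 48.36 mN/m

48.36


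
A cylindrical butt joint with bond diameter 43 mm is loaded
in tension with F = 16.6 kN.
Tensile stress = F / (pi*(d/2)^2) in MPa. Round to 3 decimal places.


Area = pi * (43/2)^2 = 1452.2012 mm^2
Stress = 16.6*1000 / 1452.2012
= 11.431 MPa

11.431


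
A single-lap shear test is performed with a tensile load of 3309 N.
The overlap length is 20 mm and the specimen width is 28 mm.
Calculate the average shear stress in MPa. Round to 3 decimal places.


Shear stress = F / (overlap * width)
= 3309 / (20 * 28)
= 3309 / 560
= 5.909 MPa

5.909


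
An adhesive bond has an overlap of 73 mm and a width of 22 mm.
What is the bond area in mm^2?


Bond area = overlap * width
= 73 * 22
= 1606 mm^2

1606


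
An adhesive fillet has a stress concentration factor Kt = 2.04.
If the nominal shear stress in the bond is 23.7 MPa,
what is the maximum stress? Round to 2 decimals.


Max stress = 23.7 * 2.04 = 48.35 MPa

48.35


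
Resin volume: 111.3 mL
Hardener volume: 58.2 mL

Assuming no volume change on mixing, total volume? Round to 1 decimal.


V_total = 111.3 + 58.2 = 169.5 mL

169.5


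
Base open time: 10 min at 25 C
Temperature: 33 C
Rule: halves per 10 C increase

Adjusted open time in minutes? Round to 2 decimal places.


Acceleration = 2^((33-25)/10) = 1.7411
Open time = 10 / 1.7411 = 5.74 min

5.74


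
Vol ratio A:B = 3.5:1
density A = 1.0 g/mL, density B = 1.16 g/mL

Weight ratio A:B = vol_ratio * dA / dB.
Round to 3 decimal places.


Weight ratio = 3.5 * 1.0 / 1.16
= 3.017

3.017


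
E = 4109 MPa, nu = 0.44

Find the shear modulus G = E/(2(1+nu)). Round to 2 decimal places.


G = 4109 / (2 * 1.44)
= 1426.74 MPa

1426.74


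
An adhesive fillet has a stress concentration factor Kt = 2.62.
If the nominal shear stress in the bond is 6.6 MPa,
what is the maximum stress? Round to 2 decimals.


Max stress = 6.6 * 2.62 = 17.29 MPa

17.29


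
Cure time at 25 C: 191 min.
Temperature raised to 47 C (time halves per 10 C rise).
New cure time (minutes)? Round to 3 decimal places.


Acceleration factor = 2^(22/10) = 4.5948
New time = 191 / 4.5948 = 41.569 min

41.569


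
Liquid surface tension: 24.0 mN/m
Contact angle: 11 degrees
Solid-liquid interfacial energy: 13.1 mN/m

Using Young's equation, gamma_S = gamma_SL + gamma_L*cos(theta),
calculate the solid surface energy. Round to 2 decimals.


gamma_S = 13.1 + 24.0 * cos(11)
= 36.66 mN/m

36.66


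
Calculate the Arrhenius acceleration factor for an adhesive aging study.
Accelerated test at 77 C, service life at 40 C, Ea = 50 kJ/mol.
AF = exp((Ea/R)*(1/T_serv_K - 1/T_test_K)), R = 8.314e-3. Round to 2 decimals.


T_test = 350.15 K, T_serv = 313.15 K
Ea/R = 50 / 0.008314 = 6013.95
AF = exp(6013.95 * (1/313.15 - 1/350.15))
= 7.61

7.61


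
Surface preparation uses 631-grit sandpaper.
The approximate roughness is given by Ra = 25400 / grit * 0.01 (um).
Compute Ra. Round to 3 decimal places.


Ra = 25400 / 631 * 0.01
= 254 / 631
= 0.403 um

0.403


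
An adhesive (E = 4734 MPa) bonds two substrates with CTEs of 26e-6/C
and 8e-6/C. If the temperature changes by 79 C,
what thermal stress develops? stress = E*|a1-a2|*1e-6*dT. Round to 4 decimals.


Stress = 4734 * |26 - 8| * 1e-6 * 79
= 6.7317 MPa

6.7317


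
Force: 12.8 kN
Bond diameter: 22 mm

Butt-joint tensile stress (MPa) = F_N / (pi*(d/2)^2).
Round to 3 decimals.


F_N = 12.8 * 1000 = 12800.0 N
A = pi*(11.0)^2 = 380.1327 mm^2
stress = 12800.0 / 380.1327 = 33.672 MPa

33.672


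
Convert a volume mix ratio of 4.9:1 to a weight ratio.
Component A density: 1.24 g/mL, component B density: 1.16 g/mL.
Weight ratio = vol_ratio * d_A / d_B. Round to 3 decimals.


= 4.9 * 1.24 / 1.16 = 5.238

5.238


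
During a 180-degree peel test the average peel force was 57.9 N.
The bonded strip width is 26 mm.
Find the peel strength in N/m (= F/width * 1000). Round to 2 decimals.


Peel strength = F/width * 1000
= 57.9 / 26 * 1000
= 2226.92 N/m

2226.92


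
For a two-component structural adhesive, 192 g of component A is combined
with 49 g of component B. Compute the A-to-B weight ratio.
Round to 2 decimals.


Weight ratio A:B = 192 / 49
= 3.92

3.92


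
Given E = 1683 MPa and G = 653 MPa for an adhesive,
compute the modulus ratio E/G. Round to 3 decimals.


E/G ratio = 1683 / 653 = 2.577

2.577


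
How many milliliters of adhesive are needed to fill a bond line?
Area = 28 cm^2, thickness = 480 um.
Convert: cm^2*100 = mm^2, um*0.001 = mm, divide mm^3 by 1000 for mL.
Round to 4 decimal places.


= (28 * 100) * (480 * 0.001) / 1000
= 1.3440 mL

1.3440


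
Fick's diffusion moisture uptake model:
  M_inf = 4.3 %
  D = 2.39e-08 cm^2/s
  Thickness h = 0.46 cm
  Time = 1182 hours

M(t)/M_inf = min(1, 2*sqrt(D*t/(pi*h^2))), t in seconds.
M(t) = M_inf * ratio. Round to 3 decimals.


t_sec = 1182 * 3600 = 4255200
ratio = 2*sqrt(2.39e-08*4255200/(pi*0.46^2))
= min(1, 0.782269)
= 0.782269
M(t) = 4.3 * 0.782269 = 3.364 %

3.364


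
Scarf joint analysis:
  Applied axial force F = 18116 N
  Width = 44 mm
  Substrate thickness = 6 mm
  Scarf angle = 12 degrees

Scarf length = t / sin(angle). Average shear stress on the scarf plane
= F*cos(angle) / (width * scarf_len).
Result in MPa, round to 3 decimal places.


Scarf length = 6 / sin(12 deg) = 28.8584 mm
cos(12 deg) = 0.978148
Shear = 18116 * 0.978148 / (44 * 28.8584)
= 13.955 MPa

13.955


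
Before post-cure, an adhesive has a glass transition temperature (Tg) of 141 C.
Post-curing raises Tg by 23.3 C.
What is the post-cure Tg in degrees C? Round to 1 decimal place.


Tg_post = Tg_base + delta_Tg
= 141 + 23.3
= 164.3 C

164.3


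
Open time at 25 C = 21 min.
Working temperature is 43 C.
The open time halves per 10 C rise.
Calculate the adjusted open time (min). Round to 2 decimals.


factor = 2^((43 - 25) / 10) = 3.4822
ot = 21 / 3.4822 = 6.03 min

6.03


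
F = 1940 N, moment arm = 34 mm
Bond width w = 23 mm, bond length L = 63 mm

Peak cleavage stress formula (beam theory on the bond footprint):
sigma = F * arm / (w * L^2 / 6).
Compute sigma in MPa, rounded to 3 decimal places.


sigma = (1940 * 34) / (23 * 3969 / 6)
= 65960 * 6 / 91287
= 395760 / 91287
= 4.335 MPa

4.335
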